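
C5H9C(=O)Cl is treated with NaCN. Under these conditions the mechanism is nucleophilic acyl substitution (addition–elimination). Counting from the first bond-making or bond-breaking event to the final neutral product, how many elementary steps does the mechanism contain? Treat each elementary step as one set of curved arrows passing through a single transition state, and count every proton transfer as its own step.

2

Step 1: Nucleophilic addition of CN⁻ to the acyl carbon breaks the π(C=O) bond and yields a tetrahedral, anionic intermediate.
Step 2: Collapse of the tetrahedral intermediate: the alkoxide oxygen pushes its lone pair back to re-form C=O while Cl⁻ leaves.
Total: 2 elementary steps.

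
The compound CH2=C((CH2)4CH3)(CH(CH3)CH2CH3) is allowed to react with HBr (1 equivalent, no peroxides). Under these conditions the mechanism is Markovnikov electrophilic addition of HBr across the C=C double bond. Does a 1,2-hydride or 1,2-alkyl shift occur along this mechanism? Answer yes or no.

The first-formed carbocation is tertiary.
No single 1,2-shift to an adjacent carbon would produce a more-substituted cation than the one already present, so no rearrangement occurs.

no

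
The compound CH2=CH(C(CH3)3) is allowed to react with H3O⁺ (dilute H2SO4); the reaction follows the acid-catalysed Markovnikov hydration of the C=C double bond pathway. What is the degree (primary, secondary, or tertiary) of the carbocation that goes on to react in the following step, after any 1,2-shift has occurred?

Step 1: The π electrons of the C=C bond attack a proton of H3O⁺; Markovnikov addition places the new C–H on the less-substituted alkene carbon, so the positive charge ends up on the more-substituted carbon — a secondary carbocation. H2O is released.
Step 2: A methyl group with its bonding pair migrates from the adjacent tert-butyl carbon to the cationic centre — a 1,2-methyl shift — upgrading the secondary cation to a tertiary one.
The cation rearranges from secondary to tertiary via a 1,2-methyl shift from the adjacent tert-butyl carbon; the tertiary cation is what reacts next.

tertiary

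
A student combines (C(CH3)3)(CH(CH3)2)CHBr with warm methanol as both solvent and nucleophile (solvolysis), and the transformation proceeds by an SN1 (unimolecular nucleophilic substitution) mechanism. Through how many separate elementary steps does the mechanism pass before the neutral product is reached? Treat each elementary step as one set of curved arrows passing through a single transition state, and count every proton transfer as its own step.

4

Step 1: Rate-determining heterolysis of the C–Br bond gives Br⁻ and a secondary carbocation.
Step 2: A 1,2-hydride shift from the adjacent isopropyl carbon moves the positive charge from the secondary centre to an adjacent carbon, generating a more stable tertiary carbocation.
Step 3: CH3OH donates an oxygen lone pair into the empty p orbital of the cation, giving a protonated ether (an oxonium ion).
Step 4: A second solvent molecule removes the proton on oxygen, giving the neutral ether product.
Total: 4 elementary steps.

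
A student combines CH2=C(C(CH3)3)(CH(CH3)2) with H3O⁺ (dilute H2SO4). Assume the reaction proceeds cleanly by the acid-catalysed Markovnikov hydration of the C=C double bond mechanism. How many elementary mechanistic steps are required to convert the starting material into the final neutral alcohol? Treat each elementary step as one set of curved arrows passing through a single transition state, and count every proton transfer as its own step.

3

Step 1: Electrophilic addition begins with the π(C=C) electrons forming a bond to the proton of H3O⁺. Following Markovnikov's rule, the resulting cation is tertiary. H2O is released.
(No 1,2-shift: no single shift to an adjacent carbon would give a more stable cation.)
Step 2: A lone pair on the oxygen of H2O attacks the carbocation, forming a C–O bond and an oxonium ion (a protonated alcohol).
Step 3: Proton transfer from the O–H of the oxonium ion to H2O completes the catalytic cycle and yields the alcohol.
Total: 3 elementary steps.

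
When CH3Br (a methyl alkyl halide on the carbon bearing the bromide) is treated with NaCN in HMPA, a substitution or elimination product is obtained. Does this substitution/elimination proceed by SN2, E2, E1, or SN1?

SN2

Conditions: a methyl substrate with a strong nucleophile in the polar aprotic solvent HMPA.
These conditions are the textbook signature of the SN2 pathway.
An unhindered substrate with a strong nucleophile in a polar aprotic solvent favours one-step backside displacement.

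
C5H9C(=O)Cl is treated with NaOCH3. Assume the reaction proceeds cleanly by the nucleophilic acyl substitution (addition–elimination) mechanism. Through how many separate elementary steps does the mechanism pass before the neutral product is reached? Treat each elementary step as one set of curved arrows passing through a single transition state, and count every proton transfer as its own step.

2

Step 1: CH3O⁻ adds to the carbonyl carbon; the C=O π electrons shift onto oxygen and a tetrahedral alkoxide intermediate forms.
Step 2: An oxygen lone pair re-forms the C=O π bond as the C–Cl σ-bond breaks; Cl⁻ is expelled.
Total: 2 elementary steps.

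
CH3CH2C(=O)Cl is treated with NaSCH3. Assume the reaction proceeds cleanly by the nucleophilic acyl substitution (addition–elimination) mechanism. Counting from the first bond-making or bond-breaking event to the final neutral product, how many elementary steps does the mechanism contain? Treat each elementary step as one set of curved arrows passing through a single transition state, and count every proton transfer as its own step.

Step 1: CH3S⁻ adds to the carbonyl carbon; the C=O π electrons shift onto oxygen and a tetrahedral alkoxide intermediate forms.
Step 2: An oxygen lone pair re-forms the C=O π bond as the C–Cl σ-bond breaks; Cl⁻ is expelled.
Total: 2 elementary steps.

2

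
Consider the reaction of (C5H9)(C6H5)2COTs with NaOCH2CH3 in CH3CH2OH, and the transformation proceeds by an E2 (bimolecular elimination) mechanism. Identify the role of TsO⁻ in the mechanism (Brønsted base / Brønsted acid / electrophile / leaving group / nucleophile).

leaving group

Step 1: Concerted anti-periplanar elimination: CH3CH2O⁻ abstracts a β-H while TsO⁻ leaves, and the C–H electrons become the new C=C π bond — all in a single transition state.
TsO⁻ departs with both electrons of the breaking σ-bond — that is the definition of a leaving group.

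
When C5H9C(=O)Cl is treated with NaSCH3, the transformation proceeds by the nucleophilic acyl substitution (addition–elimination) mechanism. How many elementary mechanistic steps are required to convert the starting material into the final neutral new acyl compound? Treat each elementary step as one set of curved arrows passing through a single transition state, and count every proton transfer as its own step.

2

Step 1: A lone pair on the S of CH3S⁻ attacks the electrophilic acyl carbon; the π(C=O) electrons move onto oxygen, giving a tetrahedral intermediate.
Step 2: An oxygen lone pair re-forms the C=O π bond as the C–Cl σ-bond breaks; Cl⁻ is expelled.
Total: 2 elementary steps.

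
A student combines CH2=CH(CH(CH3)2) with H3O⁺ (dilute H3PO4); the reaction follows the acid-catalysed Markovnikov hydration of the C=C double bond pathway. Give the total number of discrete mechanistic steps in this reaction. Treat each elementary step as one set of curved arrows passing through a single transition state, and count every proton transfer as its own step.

4

Step 1: The π electrons of the C=C bond attack a proton of H3O⁺; Markovnikov addition places the new C–H on the less-substituted alkene carbon, so the positive charge ends up on the more-substituted carbon — a secondary carbocation. H2O is released.
Step 2: A 1,2-hydride shift from the adjacent isopropyl carbon moves the positive charge from the secondary centre to an adjacent carbon, generating a more stable tertiary carbocation.
Step 3: Water acts as the nucleophile: an oxygen lone pair bonds to the cationic carbon, giving an oxonium-ion intermediate.
Step 4: Deprotonation of the oxonium ion by a water molecule delivers the neutral alcohol and regenerates the acid catalyst.
Total: 4 elementary steps.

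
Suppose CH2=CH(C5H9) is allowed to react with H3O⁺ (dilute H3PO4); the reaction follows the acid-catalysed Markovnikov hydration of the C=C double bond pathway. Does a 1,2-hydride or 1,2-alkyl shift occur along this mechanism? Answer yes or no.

The first-formed carbocation is secondary.
The adjacent cyclopentyl carbon already bears 2 other carbon substituents and has a hydrogen to migrate; after a 1,2-hydride shift from that carbon the positive charge sits on a tertiary centre.
Tertiary is more stable than secondary, so the shift occurs.

yes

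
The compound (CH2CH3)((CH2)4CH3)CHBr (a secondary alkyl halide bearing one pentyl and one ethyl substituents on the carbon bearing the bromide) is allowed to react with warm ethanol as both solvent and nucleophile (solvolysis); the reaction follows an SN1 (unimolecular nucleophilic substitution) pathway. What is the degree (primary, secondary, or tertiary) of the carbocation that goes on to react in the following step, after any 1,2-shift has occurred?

secondary

Step 1: The C–Br bond breaks with both electrons going to the bromide; Br⁻ leaves and a secondary carbocation remains.
No single 1,2-shift to an adjacent carbon would give a more-substituted cation, so no rearrangement occurs.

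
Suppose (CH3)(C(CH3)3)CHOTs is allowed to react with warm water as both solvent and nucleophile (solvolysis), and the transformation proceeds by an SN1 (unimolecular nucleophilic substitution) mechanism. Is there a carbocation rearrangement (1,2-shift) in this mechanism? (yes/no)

yes

The first-formed carbocation is secondary.
The adjacent tert-butyl carbon has no hydrogen but bears methyl groups; migration of one methyl with its bonding pair (a 1,2-methyl shift) places the charge on a tertiary centre.
Tertiary is more stable than secondary, so the shift occurs.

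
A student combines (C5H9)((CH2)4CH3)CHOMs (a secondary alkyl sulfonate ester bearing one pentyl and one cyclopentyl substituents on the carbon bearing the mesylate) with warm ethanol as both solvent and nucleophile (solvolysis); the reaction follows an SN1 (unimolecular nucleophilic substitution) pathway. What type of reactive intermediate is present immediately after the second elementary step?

tertiary carbocation

Step 1: Unassisted departure of MsO⁻ (taking the C–O bonding pair) generates a secondary carbocation.
Step 2: Carbocation rearrangement: a 1,2-hydride shift from the adjacent cyclopentyl carbon converts the initially-formed secondary cation into the more stable tertiary cation.
After step 2 the species present is a tertiary carbocation.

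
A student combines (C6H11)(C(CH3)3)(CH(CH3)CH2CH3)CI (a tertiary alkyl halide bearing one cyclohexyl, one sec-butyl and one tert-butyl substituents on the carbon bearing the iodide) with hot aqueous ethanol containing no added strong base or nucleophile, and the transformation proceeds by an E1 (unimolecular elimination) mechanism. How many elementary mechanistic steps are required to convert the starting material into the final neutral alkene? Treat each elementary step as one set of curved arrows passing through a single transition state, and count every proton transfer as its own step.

Step 1: The C–I bond breaks with both electrons going to the iodide; I⁻ leaves and a tertiary carbocation remains.
(No 1,2-shift: no single shift to an adjacent carbon would give a more stable cation.)
Step 2: Loss of a β-proton to a water (or ethanol) molecule of the solvent: the C–H bonding pair collapses toward the cationic carbon to form the C=C π bond, yielding the alkene.
Total: 2 elementary steps.

2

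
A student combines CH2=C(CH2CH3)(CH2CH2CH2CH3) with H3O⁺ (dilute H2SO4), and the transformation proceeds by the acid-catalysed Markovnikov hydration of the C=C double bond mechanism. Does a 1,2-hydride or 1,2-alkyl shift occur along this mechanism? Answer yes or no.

no

The first-formed carbocation is tertiary.
No single 1,2-shift to an adjacent carbon would produce a more-substituted cation than the one already present, so no rearrangement occurs.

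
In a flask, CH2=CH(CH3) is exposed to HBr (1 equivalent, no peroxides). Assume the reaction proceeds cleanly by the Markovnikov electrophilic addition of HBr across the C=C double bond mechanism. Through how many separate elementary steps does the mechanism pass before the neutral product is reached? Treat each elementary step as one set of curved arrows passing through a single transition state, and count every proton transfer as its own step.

Step 1: The π electrons of the C=C bond attack a proton of HBr; Markovnikov addition places the new C–H on the less-substituted alkene carbon, so the positive charge ends up on the more-substituted carbon — a secondary carbocation. The H–Br bond breaks heterolytically, releasing Br⁻.
(No 1,2-shift: no single shift to an adjacent carbon would give a more stable cation.)
Step 2: Br⁻ captures the cation: a lone pair on Br⁻ fills the empty p orbital, producing the alkyl halide product.
Total: 2 elementary steps.

2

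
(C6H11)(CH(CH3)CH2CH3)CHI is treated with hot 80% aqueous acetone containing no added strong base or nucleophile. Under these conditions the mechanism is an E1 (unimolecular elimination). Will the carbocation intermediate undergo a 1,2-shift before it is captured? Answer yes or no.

The first-formed carbocation is secondary.
The adjacent cyclohexyl carbon already bears 2 other carbon substituents and has a hydrogen to migrate; after a 1,2-hydride shift from that carbon the positive charge sits on a tertiary centre.
Tertiary is more stable than secondary, so the shift occurs.

yes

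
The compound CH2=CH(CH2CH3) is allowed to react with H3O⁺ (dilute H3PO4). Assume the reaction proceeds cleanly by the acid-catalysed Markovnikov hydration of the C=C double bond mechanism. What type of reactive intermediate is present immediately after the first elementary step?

Step 1: Electrophilic addition begins with the π(C=C) electrons forming a bond to the proton of H3O⁺. Following Markovnikov's rule, the resulting cation is secondary. H2O is released.
After step 1 the species present is a secondary carbocation.

secondary carbocation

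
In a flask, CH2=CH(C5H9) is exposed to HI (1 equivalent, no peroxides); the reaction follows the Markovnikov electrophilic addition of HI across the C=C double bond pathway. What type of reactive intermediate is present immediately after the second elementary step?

tertiary carbocation

Step 1: Electrophilic addition begins with the π(C=C) electrons forming a bond to the proton of HI. Following Markovnikov's rule, the resulting cation is secondary. The H–I bond breaks heterolytically, releasing I⁻.
Step 2: Carbocation rearrangement: a 1,2-hydride shift from the adjacent cyclopentyl carbon converts the initially-formed secondary cation into the more stable tertiary cation.
After step 2 the species present is a tertiary carbocation.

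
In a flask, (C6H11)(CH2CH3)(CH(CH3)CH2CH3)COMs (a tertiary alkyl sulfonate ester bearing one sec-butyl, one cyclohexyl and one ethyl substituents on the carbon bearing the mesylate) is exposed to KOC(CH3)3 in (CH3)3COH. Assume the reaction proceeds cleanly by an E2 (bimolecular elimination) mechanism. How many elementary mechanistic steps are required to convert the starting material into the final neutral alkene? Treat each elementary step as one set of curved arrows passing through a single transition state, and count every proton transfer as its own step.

Step 1: In one step, (CH3)3CO⁻ pulls off a β-proton, the C–O bond cleaves, and a C=C double bond forms between the α- and β-carbons (E2, anti elimination).
Total: 1 elementary step.

1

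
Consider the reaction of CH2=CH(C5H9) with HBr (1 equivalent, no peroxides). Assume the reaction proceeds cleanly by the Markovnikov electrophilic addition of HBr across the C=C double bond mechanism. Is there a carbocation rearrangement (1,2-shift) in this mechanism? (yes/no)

The first-formed carbocation is secondary.
The adjacent cyclopentyl carbon already bears 2 other carbon substituents and has a hydrogen to migrate; after a 1,2-hydride shift from that carbon the positive charge sits on a tertiary centre.
Tertiary is more stable than secondary, so the shift occurs.

yes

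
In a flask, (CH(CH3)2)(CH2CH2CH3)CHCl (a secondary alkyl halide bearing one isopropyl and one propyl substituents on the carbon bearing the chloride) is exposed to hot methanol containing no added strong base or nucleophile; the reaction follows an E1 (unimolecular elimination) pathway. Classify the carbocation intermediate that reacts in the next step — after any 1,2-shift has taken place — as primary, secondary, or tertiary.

tertiary

Step 1: Ionisation: the C–Cl σ-bond cleaves heterolytically; both bonding electrons depart with Cl⁻, leaving a secondary carbocation at the α-carbon.
Step 2: A hydride (H with its bonding pair) migrates from the adjacent isopropyl carbon to the cationic centre — a 1,2-hydride shift — upgrading the secondary cation to a tertiary one.
The cation rearranges from secondary to tertiary via a 1,2-hydride shift from the adjacent isopropyl carbon; the tertiary cation is what reacts next.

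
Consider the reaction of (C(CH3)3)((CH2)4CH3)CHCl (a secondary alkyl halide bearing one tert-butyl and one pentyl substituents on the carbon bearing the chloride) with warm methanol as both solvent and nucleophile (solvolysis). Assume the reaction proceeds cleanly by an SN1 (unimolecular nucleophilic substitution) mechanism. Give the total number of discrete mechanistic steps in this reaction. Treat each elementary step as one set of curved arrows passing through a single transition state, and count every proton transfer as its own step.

4

Step 1: Unassisted departure of Cl⁻ (taking the C–Cl bonding pair) generates a secondary carbocation.
Step 2: A methyl group with its bonding pair migrates from the adjacent tert-butyl carbon to the cationic centre — a 1,2-methyl shift — upgrading the secondary cation to a tertiary one.
Step 3: A lone pair on the oxygen of CH3OH attacks the carbocation, forming a new C–O σ-bond and an oxonium ion.
Step 4: Proton transfer from the O–H of the oxonium ion to a solvent molecule delivers the neutral ether.
Total: 4 elementary steps.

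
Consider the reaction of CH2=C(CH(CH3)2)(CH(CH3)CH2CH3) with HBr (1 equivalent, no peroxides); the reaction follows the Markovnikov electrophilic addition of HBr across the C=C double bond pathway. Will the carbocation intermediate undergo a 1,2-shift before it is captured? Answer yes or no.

no

The first-formed carbocation is tertiary.
No single 1,2-shift to an adjacent carbon would produce a more-substituted cation than the one already present, so no rearrangement occurs.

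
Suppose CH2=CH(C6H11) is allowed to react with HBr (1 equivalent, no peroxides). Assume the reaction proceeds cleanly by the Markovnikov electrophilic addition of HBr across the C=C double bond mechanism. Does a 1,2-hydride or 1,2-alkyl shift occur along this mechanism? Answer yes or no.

The first-formed carbocation is secondary.
The adjacent cyclohexyl carbon already bears 2 other carbon substituents and has a hydrogen to migrate; after a 1,2-hydride shift from that carbon the positive charge sits on a tertiary centre.
Tertiary is more stable than secondary, so the shift occurs.

yes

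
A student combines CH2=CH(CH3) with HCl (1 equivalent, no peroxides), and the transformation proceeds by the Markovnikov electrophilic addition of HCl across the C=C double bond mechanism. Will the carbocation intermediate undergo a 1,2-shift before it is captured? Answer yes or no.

no

The first-formed carbocation is secondary.
No single 1,2-shift to an adjacent carbon would produce a more-substituted cation than the one already present, so no rearrangement occurs.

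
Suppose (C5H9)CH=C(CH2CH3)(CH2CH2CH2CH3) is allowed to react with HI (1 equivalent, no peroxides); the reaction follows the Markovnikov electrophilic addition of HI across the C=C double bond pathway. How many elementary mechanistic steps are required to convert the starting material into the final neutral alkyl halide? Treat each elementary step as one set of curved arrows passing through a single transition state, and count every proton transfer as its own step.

2

Step 1: Protonation of the alkene by HI: the π bond acts as the nucleophile and picks up H⁺, giving the more stable (Markovnikov) tertiary carbocation. The H–I bond breaks heterolytically, releasing I⁻.
(No 1,2-shift: no single shift to an adjacent carbon would give a more stable cation.)
Step 2: Nucleophilic attack by I⁻ on the carbocation completes the addition, giving R–I.
Total: 2 elementary steps.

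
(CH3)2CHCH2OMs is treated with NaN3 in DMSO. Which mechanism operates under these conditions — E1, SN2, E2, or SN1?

SN2

Conditions: a primary substrate with a strong nucleophile in the polar aprotic solvent DMSO.
These conditions are the textbook signature of the SN2 pathway.
An unhindered substrate with a strong nucleophile in a polar aprotic solvent favours one-step backside displacement.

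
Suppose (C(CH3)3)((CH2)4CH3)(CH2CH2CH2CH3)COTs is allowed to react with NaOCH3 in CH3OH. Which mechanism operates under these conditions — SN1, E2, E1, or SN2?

E2

Conditions: a strong base with a tertiary substrate bearing a β-hydrogen.
These conditions are the textbook signature of the E2 pathway.
A strong (often hindered) base removes a β-H in concert with loss of the leaving group — bimolecular elimination.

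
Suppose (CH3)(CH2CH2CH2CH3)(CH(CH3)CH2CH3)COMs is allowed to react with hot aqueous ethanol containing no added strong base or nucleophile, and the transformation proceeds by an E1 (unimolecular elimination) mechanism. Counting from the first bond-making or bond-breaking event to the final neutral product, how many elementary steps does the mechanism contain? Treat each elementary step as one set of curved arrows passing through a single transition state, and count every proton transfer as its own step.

Step 1: Rate-determining heterolysis of the C–O bond gives MsO⁻ and a tertiary carbocation.
(No 1,2-shift: no single shift to an adjacent carbon would give a more stable cation.)
Step 2: Loss of a β-proton to a water (or ethanol) molecule of the solvent: the C–H bonding pair collapses toward the cationic carbon to form the C=C π bond, yielding the alkene.
Total: 2 elementary steps.

2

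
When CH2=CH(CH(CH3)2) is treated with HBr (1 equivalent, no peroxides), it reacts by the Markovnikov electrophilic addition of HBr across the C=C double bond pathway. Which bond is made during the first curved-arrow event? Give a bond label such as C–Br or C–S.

C–H

Step 1: Electrophilic addition begins with the π(C=C) electrons forming a bond to the proton of HBr. Following Markovnikov's rule, the resulting cation is secondary. The H–Br bond breaks heterolytically, releasing Br⁻.
The bond formed in this step is the C–H bond.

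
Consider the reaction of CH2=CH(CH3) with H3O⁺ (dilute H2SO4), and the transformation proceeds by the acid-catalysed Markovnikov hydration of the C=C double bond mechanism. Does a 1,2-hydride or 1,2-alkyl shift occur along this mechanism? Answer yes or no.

no

The first-formed carbocation is secondary.
No single 1,2-shift to an adjacent carbon would produce a more-substituted cation than the one already present, so no rearrangement occurs.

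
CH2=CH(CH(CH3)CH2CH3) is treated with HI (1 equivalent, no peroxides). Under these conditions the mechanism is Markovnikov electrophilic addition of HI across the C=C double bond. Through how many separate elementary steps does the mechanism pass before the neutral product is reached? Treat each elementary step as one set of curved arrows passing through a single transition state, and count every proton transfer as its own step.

3

Step 1: The π electrons of the C=C bond attack a proton of HI; Markovnikov addition places the new C–H on the less-substituted alkene carbon, so the positive charge ends up on the more-substituted carbon — a secondary carbocation. The H–I bond breaks heterolytically, releasing I⁻.
Step 2: A 1,2-hydride shift from the adjacent sec-butyl carbon moves the positive charge from the secondary centre to an adjacent carbon, generating a more stable tertiary carbocation.
Step 3: I⁻ captures the cation: a lone pair on I⁻ fills the empty p orbital, producing the alkyl halide product.
Total: 3 elementary steps.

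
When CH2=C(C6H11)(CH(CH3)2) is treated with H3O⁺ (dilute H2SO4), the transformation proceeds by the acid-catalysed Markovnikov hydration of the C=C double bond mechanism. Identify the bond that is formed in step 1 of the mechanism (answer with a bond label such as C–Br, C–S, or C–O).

Step 1: Electrophilic addition begins with the π(C=C) electrons forming a bond to the proton of H3O⁺. Following Markovnikov's rule, the resulting cation is tertiary. H2O is released.
The bond formed in this step is the C–H bond.

C–H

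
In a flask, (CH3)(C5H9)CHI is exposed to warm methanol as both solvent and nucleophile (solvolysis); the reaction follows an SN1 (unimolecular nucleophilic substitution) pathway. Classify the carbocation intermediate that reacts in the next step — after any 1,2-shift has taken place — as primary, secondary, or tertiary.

tertiary

Step 1: Unassisted departure of I⁻ (taking the C–I bonding pair) generates a secondary carbocation.
Step 2: A hydride (H with its bonding pair) migrates from the adjacent cyclopentyl carbon to the cationic centre — a 1,2-hydride shift — upgrading the secondary cation to a tertiary one.
The cation rearranges from secondary to tertiary via a 1,2-hydride shift from the adjacent cyclopentyl carbon; the tertiary cation is what reacts next.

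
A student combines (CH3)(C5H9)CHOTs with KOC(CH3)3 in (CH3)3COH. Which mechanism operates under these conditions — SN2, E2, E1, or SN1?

Conditions: a strong/bulky base with a secondary substrate bearing a β-hydrogen.
These conditions are the textbook signature of the E2 pathway.
A strong (often hindered) base removes a β-H in concert with loss of the leaving group — bimolecular elimination.

E2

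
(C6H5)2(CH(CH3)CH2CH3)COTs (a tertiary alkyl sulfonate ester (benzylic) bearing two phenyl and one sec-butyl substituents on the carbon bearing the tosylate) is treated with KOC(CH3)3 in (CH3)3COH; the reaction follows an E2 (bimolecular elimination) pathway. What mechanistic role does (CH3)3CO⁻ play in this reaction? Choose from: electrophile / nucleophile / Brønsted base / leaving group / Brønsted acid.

Step 1: The strong base (CH3)3CO⁻ removes a β-hydrogen; in the same concerted event the electrons of the breaking C–H bond form the new π(C=C) bond and the C–O σ-bond breaks, expelling TsO⁻. Anti-periplanar geometry; one transition state.
(CH3)3CO⁻ accepts a proton in a proton-transfer step — a Brønsted base.

Brønsted base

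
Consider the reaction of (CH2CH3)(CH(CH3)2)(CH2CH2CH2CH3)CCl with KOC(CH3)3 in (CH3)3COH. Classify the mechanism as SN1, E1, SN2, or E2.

E2

Conditions: a strong/bulky base with a tertiary substrate bearing a β-hydrogen.
These conditions are the textbook signature of the E2 pathway.
A strong (often hindered) base removes a β-H in concert with loss of the leaving group — bimolecular elimination.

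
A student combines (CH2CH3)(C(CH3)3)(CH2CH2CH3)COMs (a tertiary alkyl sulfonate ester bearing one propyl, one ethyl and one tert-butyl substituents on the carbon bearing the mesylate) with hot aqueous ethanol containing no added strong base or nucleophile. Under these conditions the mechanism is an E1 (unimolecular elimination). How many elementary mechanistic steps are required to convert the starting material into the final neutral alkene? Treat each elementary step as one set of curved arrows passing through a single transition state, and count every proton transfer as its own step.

2

Step 1: Rate-determining heterolysis of the C–O bond gives MsO⁻ and a tertiary carbocation.
(No 1,2-shift: no single shift to an adjacent carbon would give a more stable cation.)
Step 2: A weak base (a water (or ethanol) molecule from the solvent) removes a proton from a carbon adjacent to the cationic centre; the electrons of that C–H bond become the new π(C=C) bond, giving the alkene.
Total: 2 elementary steps.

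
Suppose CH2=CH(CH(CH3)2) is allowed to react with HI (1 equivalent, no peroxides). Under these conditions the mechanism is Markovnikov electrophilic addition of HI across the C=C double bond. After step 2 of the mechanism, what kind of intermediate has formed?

Step 1: Electrophilic addition begins with the π(C=C) electrons forming a bond to the proton of HI. Following Markovnikov's rule, the resulting cation is secondary. The H–I bond breaks heterolytically, releasing I⁻.
Step 2: A hydride (H with its bonding pair) migrates from the adjacent isopropyl carbon to the cationic centre — a 1,2-hydride shift — upgrading the secondary cation to a tertiary one.
After step 2 the species present is a tertiary carbocation.

tertiary carbocation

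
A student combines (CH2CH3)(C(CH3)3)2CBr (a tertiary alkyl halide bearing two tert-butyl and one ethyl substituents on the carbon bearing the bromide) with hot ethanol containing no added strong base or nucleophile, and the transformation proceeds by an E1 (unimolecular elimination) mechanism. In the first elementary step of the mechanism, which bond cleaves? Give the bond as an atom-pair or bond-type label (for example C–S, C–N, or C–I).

Step 1: Ionisation: the C–Br σ-bond cleaves heterolytically; both bonding electrons depart with Br⁻, leaving a tertiary carbocation at the α-carbon.
The bond broken in this step is the C–Br bond.

C–Br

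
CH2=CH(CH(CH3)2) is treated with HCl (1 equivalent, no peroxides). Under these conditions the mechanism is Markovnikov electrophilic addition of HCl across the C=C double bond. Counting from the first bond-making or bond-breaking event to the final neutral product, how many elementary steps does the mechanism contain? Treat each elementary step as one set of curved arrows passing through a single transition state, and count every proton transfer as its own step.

Step 1: The π electrons of the C=C bond attack a proton of HCl; Markovnikov addition places the new C–H on the less-substituted alkene carbon, so the positive charge ends up on the more-substituted carbon — a secondary carbocation. The H–Cl bond breaks heterolytically, releasing Cl⁻.
Step 2: A hydride (H with its bonding pair) migrates from the adjacent isopropyl carbon to the cationic centre — a 1,2-hydride shift — upgrading the secondary cation to a tertiary one.
Step 3: Nucleophilic attack by Cl⁻ on the carbocation completes the addition, giving R–Cl.
Total: 3 elementary steps.

3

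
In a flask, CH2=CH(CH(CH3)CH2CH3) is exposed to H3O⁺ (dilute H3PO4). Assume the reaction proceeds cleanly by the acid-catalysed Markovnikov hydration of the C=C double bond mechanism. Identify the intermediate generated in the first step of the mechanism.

secondary carbocation

Step 1: The π electrons of the C=C bond attack a proton of H3O⁺; Markovnikov addition places the new C–H on the less-substituted alkene carbon, so the positive charge ends up on the more-substituted carbon — a secondary carbocation. H2O is released.
After step 1 the species present is a secondary carbocation.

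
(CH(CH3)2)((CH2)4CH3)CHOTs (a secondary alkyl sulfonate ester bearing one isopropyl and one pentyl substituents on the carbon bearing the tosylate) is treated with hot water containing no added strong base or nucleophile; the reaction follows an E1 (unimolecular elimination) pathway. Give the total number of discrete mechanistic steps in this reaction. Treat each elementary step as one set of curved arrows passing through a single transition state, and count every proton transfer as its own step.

Step 1: The C–O bond breaks with both electrons going to the tosylate; TsO⁻ leaves and a secondary carbocation remains.
Step 2: Carbocation rearrangement: a 1,2-hydride shift from the adjacent isopropyl carbon converts the initially-formed secondary cation into the more stable tertiary cation.
Step 3: A weak base (a water molecule from the solvent) removes a proton from a carbon adjacent to the cationic centre; the electrons of that C–H bond become the new π(C=C) bond, giving the alkene.
Total: 3 elementary steps.

3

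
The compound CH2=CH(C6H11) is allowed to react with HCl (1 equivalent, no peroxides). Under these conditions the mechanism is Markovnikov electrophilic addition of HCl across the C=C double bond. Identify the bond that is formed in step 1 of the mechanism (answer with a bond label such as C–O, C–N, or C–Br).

C–H

Step 1: The π electrons of the C=C bond attack a proton of HCl; Markovnikov addition places the new C–H on the less-substituted alkene carbon, so the positive charge ends up on the more-substituted carbon — a secondary carbocation. The H–Cl bond breaks heterolytically, releasing Cl⁻.
The bond formed in this step is the C–H bond.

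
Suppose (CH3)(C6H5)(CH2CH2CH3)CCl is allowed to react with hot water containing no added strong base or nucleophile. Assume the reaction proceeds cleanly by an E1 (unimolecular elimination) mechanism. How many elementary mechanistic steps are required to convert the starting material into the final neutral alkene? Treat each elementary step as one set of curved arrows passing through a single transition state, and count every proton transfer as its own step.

Step 1: The C–Cl bond breaks with both electrons going to the chloride; Cl⁻ leaves and a tertiary carbocation remains.
(No 1,2-shift: no single shift to an adjacent carbon would give a more stable cation.)
Step 2: A weak base (a water molecule from the solvent) removes a proton from a carbon adjacent to the cationic centre; the electrons of that C–H bond become the new π(C=C) bond, giving the alkene.
Total: 2 elementary steps.

2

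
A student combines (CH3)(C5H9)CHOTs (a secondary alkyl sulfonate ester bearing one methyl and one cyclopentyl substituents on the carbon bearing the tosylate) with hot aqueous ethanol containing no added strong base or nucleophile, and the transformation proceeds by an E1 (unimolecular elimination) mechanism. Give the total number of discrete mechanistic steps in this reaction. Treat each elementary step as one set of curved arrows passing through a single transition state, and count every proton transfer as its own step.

3

Step 1: Ionisation: the C–O σ-bond cleaves heterolytically; both bonding electrons depart with TsO⁻, leaving a secondary carbocation at the α-carbon.
Step 2: A 1,2-hydride shift from the adjacent cyclopentyl carbon moves the positive charge from the secondary centre to an adjacent carbon, generating a more stable tertiary carbocation.
Step 3: A weak base (a water (or ethanol) molecule from the solvent) removes a proton from a carbon adjacent to the cationic centre; the electrons of that C–H bond become the new π(C=C) bond, giving the alkene.
Total: 3 elementary steps.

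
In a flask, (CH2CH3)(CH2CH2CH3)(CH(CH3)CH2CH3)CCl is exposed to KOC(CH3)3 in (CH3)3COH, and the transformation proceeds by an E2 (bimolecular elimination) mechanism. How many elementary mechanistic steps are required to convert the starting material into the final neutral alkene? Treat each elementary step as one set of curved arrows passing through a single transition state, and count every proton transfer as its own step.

1

Step 1: Concerted anti-periplanar elimination: (CH3)3CO⁻ abstracts a β-H while Cl⁻ leaves, and the C–H electrons become the new C=C π bond — all in a single transition state.
Total: 1 elementary step.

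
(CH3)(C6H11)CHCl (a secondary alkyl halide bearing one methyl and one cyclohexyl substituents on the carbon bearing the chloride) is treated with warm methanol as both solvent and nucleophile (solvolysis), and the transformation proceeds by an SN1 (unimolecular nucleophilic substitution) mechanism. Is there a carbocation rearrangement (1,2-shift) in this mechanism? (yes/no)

yes

The first-formed carbocation is secondary.
The adjacent cyclohexyl carbon already bears 2 other carbon substituents and has a hydrogen to migrate; after a 1,2-hydride shift from that carbon the positive charge sits on a tertiary centre.
Tertiary is more stable than secondary, so the shift occurs.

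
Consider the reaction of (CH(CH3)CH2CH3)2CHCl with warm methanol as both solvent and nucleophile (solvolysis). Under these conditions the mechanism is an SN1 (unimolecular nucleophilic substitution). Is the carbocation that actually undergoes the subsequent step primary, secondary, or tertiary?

Step 1: The C–Cl bond breaks with both electrons going to the chloride; Cl⁻ leaves and a secondary carbocation remains.
Step 2: A 1,2-hydride shift from the adjacent sec-butyl carbon moves the positive charge from the secondary centre to an adjacent carbon, generating a more stable tertiary carbocation.
The cation rearranges from secondary to tertiary via a 1,2-hydride shift from the adjacent sec-butyl carbon; the tertiary cation is what reacts next.

tertiary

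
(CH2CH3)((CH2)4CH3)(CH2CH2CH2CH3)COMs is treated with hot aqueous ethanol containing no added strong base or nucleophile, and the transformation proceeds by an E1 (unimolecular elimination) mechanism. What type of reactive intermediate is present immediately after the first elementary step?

tertiary carbocation

Step 1: The C–O bond breaks with both electrons going to the mesylate; MsO⁻ leaves and a tertiary carbocation remains.
After step 1 the species present is a tertiary carbocation.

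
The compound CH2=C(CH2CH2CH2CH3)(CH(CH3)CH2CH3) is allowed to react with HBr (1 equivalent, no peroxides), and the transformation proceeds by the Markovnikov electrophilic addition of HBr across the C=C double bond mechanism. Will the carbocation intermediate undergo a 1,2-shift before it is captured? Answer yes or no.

The first-formed carbocation is tertiary.
No single 1,2-shift to an adjacent carbon would produce a more-substituted cation than the one already present, so no rearrangement occurs.

no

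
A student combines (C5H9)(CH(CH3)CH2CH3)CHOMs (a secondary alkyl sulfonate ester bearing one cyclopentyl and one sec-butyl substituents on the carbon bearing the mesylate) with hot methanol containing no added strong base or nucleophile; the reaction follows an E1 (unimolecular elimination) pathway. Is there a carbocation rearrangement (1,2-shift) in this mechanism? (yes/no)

yes

The first-formed carbocation is secondary.
The adjacent cyclopentyl carbon already bears 2 other carbon substituents and has a hydrogen to migrate; after a 1,2-hydride shift from that carbon the positive charge sits on a tertiary centre.
Tertiary is more stable than secondary, so the shift occurs.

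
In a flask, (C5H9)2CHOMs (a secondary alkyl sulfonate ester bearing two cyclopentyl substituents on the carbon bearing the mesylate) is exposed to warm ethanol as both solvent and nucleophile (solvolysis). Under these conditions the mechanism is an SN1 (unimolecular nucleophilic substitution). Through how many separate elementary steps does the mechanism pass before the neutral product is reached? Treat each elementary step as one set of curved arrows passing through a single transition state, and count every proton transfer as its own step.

Step 1: Ionisation: the C–O σ-bond cleaves heterolytically; both bonding electrons depart with MsO⁻, leaving a secondary carbocation at the α-carbon.
Step 2: A hydride (H with its bonding pair) migrates from the adjacent cyclopentyl carbon to the cationic centre — a 1,2-hydride shift — upgrading the secondary cation to a tertiary one.
Step 3: Nucleophilic capture: the oxygen of CH3CH2OH bonds to the cationic carbon, producing an oxonium-ion intermediate.
Step 4: A second solvent molecule removes the proton on oxygen, giving the neutral ether product.
Total: 4 elementary steps.

4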